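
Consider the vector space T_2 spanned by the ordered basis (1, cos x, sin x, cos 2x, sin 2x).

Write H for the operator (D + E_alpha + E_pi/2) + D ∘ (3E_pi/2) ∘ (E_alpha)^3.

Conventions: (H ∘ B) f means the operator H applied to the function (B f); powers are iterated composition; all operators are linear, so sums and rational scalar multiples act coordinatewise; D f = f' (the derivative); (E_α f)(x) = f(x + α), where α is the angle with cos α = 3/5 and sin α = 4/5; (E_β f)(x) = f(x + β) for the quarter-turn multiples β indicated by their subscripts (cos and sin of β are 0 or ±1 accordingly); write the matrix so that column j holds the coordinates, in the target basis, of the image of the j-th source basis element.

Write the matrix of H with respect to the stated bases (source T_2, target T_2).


the matrix is [[2, 0, 0, 0, 0]; [0, 426/125, 218/125, 0, 0]; [0, -218/125, 426/125, 0, 0]; [0, 0, 0, -81776/15625, -24268/15625]; [0, 0, 0, 24268/15625, -81776/15625]] (rows listed top to bottom)

image of 1: 2
image of cos x: (426/125)cos x - (218/125)sin x
image of sin x: (218/125)cos x + (426/125)sin x
image of cos 2x: -(81776/15625)cos 2x + (24268/15625)sin 2x
image of sin 2x: -(24268/15625)cos 2x - (81776/15625)sin 2x
each image's coordinates form column j of the matrix


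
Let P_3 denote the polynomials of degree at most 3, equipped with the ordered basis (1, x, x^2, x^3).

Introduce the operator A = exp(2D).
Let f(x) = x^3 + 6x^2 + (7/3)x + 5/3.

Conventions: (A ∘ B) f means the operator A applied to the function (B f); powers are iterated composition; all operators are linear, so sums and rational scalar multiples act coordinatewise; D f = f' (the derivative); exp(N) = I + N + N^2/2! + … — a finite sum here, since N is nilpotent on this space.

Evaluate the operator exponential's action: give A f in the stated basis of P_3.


the image equals g(x) = x^3 + 12x^2 + (115/3)x + 115/3

order-1 term: 6x^2 + 24x + 14/3
order-2 term: 12x + 24
order-3 term: 8
the series for exp(2D) f terminates at order 3
exp(2D) f = x^3 + 12x^2 + (115/3)x + 115/3


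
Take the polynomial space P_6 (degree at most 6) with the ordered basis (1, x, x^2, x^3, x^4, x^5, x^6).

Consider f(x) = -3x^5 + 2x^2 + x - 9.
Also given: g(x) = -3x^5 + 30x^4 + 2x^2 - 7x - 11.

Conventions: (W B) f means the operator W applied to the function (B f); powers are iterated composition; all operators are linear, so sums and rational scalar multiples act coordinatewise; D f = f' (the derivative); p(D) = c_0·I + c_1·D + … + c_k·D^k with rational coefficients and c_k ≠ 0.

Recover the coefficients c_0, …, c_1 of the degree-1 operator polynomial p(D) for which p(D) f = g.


D^0 f = -3x^5 + 2x^2 + x - 9
D^1 f = -15x^4 + 4x + 1
matching coefficients of g against c_0 f + c_1 Df + … from the top degree down determines the c_i
solution: c_0 = 1, c_1 = -2

c_0 = 1, c_1 = -2


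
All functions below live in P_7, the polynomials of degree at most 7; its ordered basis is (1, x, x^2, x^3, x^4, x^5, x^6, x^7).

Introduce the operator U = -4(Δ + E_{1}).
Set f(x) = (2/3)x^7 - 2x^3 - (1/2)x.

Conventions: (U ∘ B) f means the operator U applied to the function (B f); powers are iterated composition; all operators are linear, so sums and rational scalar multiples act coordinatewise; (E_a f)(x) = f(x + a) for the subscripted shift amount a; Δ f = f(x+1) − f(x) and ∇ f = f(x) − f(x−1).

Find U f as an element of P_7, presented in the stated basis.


Δ f = (14/3)x^6 + 14x^5 + (70/3)x^4 + (70/3)x^3 + 8x^2 - (4/3)x - 11/6
E_{1} f = (2/3)x^7 + (14/3)x^6 + 14x^5 + (70/3)x^4 + (64/3)x^3 + 8x^2 - (11/6)x - 11/6
(Δ + E_{1}) f = (2/3)x^7 + (28/3)x^6 + 28x^5 + (140/3)x^4 + (134/3)x^3 + 16x^2 - (19/6)x - 11/3
(-4(Δ + E_{1})) f = -(8/3)x^7 - (112/3)x^6 - 112x^5 - (560/3)x^4 - (536/3)x^3 - 64x^2 + (38/3)x + 44/3

the result is g(x) = -(8/3)x^7 - (112/3)x^6 - 112x^5 - (560/3)x^4 - (536/3)x^3 - 64x^2 + (38/3)x + 44/3


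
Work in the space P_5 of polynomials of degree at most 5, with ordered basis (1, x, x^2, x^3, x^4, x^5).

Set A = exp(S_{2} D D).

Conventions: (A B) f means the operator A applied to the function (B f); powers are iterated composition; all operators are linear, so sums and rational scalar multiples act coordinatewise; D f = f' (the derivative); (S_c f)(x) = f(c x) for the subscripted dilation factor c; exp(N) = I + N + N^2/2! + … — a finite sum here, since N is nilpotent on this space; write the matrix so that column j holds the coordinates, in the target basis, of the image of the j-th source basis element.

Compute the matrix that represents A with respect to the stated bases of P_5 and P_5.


image of 1: 1
image of x: x
image of x^2: x^2 + 2
image of x^3: x^3 + 12x
image of x^4: x^4 + 48x^2 + 48
image of x^5: x^5 + 160x^3 + 960x
each image's coordinates form column j of the matrix

the matrix is [[1, 0, 2, 0, 48, 0]; [0, 1, 0, 12, 0, 960]; [0, 0, 1, 0, 48, 0]; [0, 0, 0, 1, 0, 160]; [0, 0, 0, 0, 1, 0]; [0, 0, 0, 0, 0, 1]] (rows listed top to bottom)


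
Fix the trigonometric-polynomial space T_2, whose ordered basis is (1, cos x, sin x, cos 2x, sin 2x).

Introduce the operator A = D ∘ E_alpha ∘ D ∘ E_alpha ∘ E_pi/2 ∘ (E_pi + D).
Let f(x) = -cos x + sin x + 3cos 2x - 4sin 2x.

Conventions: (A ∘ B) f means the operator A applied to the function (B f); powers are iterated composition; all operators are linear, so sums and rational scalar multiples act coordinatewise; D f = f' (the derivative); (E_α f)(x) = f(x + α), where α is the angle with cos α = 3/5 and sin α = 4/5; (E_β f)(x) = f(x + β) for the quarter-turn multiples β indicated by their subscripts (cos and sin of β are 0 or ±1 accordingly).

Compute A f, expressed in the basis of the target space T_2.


E_pi f = cos x - sin x + 3cos 2x - 4sin 2x
D f = cos x + sin x - 8cos 2x - 6sin 2x
(E_pi + D) f = 2cos x - 5cos 2x - 10sin 2x
E_pi/2 (E_pi + D) f = -2sin x + 5cos 2x + 10sin 2x
E_alpha E_pi/2 (E_pi + D) f = -(8/5)cos x - (6/5)sin x + (41/5)cos 2x - (38/5)sin 2x
D (E_alpha ∘ E_pi/2) (E_pi + D) f = -(6/5)cos x + (8/5)sin x - (76/5)cos 2x - (82/5)sin 2x
E_alpha D (E_alpha ∘ E_pi/2) (E_pi + D) f = (14/25)cos x + (48/25)sin x - (1436/125)cos 2x + (2398/125)sin 2x
D E_alpha D (E_alpha ∘ E_pi/2) (E_pi + D) f = (48/25)cos x - (14/25)sin x + (4796/125)cos 2x + (2872/125)sin 2x

the image equals g(x) = (48/25)cos x - (14/25)sin x + (4796/125)cos 2x + (2872/125)sin 2x


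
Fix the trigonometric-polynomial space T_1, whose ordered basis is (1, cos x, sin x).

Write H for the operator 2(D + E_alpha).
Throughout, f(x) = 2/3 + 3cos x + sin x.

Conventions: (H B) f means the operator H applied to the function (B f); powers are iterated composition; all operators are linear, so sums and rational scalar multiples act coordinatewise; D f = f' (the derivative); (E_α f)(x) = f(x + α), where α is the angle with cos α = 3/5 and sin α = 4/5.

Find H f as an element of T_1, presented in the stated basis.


D f = cos x - 3sin x
E_alpha f = 2/3 + (13/5)cos x - (9/5)sin x
(D + E_alpha) f = 2/3 + (18/5)cos x - (24/5)sin x
(2(D + E_alpha)) f = 4/3 + (36/5)cos x - (48/5)sin x

the result is g(x) = 4/3 + (36/5)cos x - (48/5)sin x


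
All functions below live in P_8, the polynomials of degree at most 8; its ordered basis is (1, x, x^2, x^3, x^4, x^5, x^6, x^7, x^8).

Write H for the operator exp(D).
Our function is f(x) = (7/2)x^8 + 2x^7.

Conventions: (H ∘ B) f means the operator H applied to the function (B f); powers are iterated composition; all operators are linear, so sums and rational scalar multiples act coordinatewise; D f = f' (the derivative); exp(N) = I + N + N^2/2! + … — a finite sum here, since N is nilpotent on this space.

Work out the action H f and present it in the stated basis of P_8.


order-1 term: 28x^7 + 14x^6
order-2 term: 98x^6 + 42x^5
order-3 term: 196x^5 + 70x^4
order-4 term: 245x^4 + 70x^3
order-5 term: 196x^3 + 42x^2
order-6 term: 98x^2 + 14x
order-7 term: 28x + 2
order-8 term: 7/2
the series for exp(D) f terminates at order 8
exp(D) f = (7/2)x^8 + 30x^7 + 112x^6 + 238x^5 + 315x^4 + 266x^3 + 140x^2 + 42x + 11/2

g(x) = (7/2)x^8 + 30x^7 + 112x^6 + 238x^5 + 315x^4 + 266x^3 + 140x^2 + 42x + 11/2


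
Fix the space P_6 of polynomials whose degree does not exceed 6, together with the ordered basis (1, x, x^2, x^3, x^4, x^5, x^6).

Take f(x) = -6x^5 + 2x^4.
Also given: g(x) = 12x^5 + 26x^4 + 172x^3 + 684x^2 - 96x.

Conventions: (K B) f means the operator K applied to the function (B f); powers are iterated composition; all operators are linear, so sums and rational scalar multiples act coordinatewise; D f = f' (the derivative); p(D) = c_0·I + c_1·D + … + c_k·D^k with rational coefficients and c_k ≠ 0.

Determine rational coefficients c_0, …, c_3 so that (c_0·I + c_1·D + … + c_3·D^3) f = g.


D^0 f = -6x^5 + 2x^4
D^1 f = -30x^4 + 8x^3
D^2 f = -120x^3 + 24x^2
D^3 f = -360x^2 + 48x
matching coefficients of g against c_0 f + c_1 Df + … from the top degree down determines the c_i
solution: c_0 = -2, c_1 = -1, c_2 = -3/2, c_3 = -2

p(D) = -2·I − D − (3/2)·D^2 − 2·D^3, i.e. c_0 = -2, c_1 = -1, c_2 = -3/2, c_3 = -2


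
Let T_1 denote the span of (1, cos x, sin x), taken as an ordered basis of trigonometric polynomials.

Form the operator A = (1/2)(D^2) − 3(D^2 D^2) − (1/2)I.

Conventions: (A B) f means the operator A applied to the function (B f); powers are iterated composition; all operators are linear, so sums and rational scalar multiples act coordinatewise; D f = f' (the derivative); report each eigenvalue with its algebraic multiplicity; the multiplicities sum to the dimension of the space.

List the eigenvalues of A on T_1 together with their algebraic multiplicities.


λ = -4 (multiplicity 2), λ = -1/2 (multiplicity 1)

image of 1: -1/2
image of cos x: -4cos x
image of sin x: -4sin x
the matrix is diagonal; its diagonal is (-1/2, -4, -4)
for a triangular matrix the eigenvalues are the diagonal entries, with algebraic multiplicity their repetition count


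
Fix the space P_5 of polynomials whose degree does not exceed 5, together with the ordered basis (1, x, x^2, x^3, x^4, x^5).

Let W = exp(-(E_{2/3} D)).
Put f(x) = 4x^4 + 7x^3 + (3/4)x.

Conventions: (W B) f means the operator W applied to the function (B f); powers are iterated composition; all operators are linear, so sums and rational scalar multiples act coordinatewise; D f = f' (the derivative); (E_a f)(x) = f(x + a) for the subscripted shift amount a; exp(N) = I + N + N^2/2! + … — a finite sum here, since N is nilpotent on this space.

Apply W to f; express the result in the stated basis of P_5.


order-1 term: -16x^3 - 53x^2 - (148/3)x - 1601/108
order-2 term: 24x^2 + 85x + 212/3
order-3 term: -16x - 39
order-4 term: 4
the series for exp(-(E_{2/3} D)) f terminates at order 4
exp(-(E_{2/3} D)) f = 4x^4 - 9x^3 - 29x^2 + (245/12)x + 2251/108

the result is g(x) = 4x^4 - 9x^3 - 29x^2 + (245/12)x + 2251/108


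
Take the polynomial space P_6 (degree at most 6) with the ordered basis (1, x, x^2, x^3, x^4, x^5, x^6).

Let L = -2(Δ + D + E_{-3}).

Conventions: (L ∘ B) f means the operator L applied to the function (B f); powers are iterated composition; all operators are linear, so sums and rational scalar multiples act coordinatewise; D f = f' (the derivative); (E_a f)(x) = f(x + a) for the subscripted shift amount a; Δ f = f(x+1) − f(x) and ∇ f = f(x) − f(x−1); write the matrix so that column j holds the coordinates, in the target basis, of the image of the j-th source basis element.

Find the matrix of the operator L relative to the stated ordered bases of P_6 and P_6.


image of 1: -2
image of x: -2x + 2
image of x^2: -2x^2 + 4x - 20
image of x^3: -2x^3 + 6x^2 - 60x + 52
image of x^4: -2x^4 + 8x^3 - 120x^2 + 208x - 164
image of x^5: -2x^5 + 10x^4 - 200x^3 + 520x^2 - 820x + 484
image of x^6: -2x^6 + 12x^5 - 300x^4 + 1040x^3 - 2460x^2 + 2904x - 1460
each image's coordinates form column j of the matrix

the matrix is [[-2, 2, -20, 52, -164, 484, -1460]; [0, -2, 4, -60, 208, -820, 2904]; [0, 0, -2, 6, -120, 520, -2460]; [0, 0, 0, -2, 8, -200, 1040]; [0, 0, 0, 0, -2, 10, -300]; [0, 0, 0, 0, 0, -2, 12]; [0, 0, 0, 0, 0, 0, -2]] (rows listed top to bottom)


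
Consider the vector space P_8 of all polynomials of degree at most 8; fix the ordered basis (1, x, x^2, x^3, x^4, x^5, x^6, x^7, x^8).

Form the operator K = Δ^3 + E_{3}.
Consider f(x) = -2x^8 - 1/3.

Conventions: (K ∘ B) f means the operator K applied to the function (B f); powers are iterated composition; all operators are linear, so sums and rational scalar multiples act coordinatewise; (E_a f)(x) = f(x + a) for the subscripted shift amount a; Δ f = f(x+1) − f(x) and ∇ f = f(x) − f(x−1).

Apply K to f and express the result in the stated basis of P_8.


Δ f = -16x^7 - 56x^6 - 112x^5 - 140x^4 - 112x^3 - 56x^2 - 16x - 2
Δ Δ f = -112x^6 - 672x^5 - 1960x^4 - 3360x^3 - 3472x^2 - 2016x - 508
Δ Δ Δ f = -672x^5 - 5040x^4 - 16800x^3 - 30240x^2 - 28896x - 11592
E_{3} f = -2x^8 - 48x^7 - 504x^6 - 3024x^5 - 11340x^4 - 27216x^3 - 40824x^2 - 34992x - 39367/3
(Δ^3 + E_{3}) f = -2x^8 - 48x^7 - 504x^6 - 3696x^5 - 16380x^4 - 44016x^3 - 71064x^2 - 63888x - 74143/3

g(x) = -2x^8 - 48x^7 - 504x^6 - 3696x^5 - 16380x^4 - 44016x^3 - 71064x^2 - 63888x - 74143/3


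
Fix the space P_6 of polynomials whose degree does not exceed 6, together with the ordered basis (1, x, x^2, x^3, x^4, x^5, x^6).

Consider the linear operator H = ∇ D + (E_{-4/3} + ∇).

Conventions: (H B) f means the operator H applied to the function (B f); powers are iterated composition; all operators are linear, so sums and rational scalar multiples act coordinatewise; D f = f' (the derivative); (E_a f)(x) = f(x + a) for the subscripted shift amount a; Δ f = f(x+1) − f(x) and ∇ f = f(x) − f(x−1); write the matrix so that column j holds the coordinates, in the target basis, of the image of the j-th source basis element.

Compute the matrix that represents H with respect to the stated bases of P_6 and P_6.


image of 1: 1
image of x: x - 1/3
image of x^2: x^2 - (2/3)x + 25/9
image of x^3: x^3 - x^2 + (25/3)x - 118/27
image of x^4: x^4 - (4/3)x^3 + (50/3)x^2 - (472/27)x + 499/81
image of x^5: x^5 - (5/3)x^4 + (250/9)x^3 - (1180/27)x^2 + (2495/81)x - 1996/243
image of x^6: x^6 - 2x^5 + (125/3)x^4 - (2360/27)x^3 + (2495/27)x^2 - (3992/81)x + 7741/729
each image's coordinates form column j of the matrix

the matrix is [[1, -1/3, 25/9, -118/27, 499/81, -1996/243, 7741/729]; [0, 1, -2/3, 25/3, -472/27, 2495/81, -3992/81]; [0, 0, 1, -1, 50/3, -1180/27, 2495/27]; [0, 0, 0, 1, -4/3, 250/9, -2360/27]; [0, 0, 0, 0, 1, -5/3, 125/3]; [0, 0, 0, 0, 0, 1, -2]; [0, 0, 0, 0, 0, 0, 1]] (rows listed top to bottom)


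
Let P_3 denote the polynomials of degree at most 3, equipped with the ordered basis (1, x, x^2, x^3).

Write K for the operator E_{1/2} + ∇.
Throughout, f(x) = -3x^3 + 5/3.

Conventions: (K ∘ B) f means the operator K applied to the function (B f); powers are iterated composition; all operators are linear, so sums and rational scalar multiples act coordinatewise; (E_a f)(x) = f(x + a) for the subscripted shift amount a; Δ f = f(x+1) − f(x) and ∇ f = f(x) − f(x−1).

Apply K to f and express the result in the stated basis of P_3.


the result is g(x) = -3x^3 - (27/2)x^2 + (27/4)x - 41/24

E_{1/2} f = -3x^3 - (9/2)x^2 - (9/4)x + 31/24
∇ f = -9x^2 + 9x - 3
(E_{1/2} + ∇) f = -3x^3 - (27/2)x^2 + (27/4)x - 41/24


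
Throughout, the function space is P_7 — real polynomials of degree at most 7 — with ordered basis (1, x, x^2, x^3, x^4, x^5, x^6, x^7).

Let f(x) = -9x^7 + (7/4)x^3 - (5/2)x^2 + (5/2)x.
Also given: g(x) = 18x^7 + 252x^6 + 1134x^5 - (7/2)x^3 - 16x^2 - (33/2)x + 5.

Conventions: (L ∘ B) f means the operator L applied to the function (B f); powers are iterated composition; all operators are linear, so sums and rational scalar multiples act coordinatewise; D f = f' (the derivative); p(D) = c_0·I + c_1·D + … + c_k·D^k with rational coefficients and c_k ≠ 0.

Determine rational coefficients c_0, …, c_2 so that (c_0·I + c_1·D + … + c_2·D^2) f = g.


D^0 f = -9x^7 + (7/4)x^3 - (5/2)x^2 + (5/2)x
D^1 f = -63x^6 + (21/4)x^2 - 5x + 5/2
D^2 f = -378x^5 + (21/2)x - 5
matching coefficients of g against c_0 f + c_1 Df + … from the top degree down determines the c_i
solution: c_0 = -2, c_1 = -4, c_2 = -3

p(D) = -2·I − 4·D − 3·D^2, i.e. c_0 = -2, c_1 = -4, c_2 = -3


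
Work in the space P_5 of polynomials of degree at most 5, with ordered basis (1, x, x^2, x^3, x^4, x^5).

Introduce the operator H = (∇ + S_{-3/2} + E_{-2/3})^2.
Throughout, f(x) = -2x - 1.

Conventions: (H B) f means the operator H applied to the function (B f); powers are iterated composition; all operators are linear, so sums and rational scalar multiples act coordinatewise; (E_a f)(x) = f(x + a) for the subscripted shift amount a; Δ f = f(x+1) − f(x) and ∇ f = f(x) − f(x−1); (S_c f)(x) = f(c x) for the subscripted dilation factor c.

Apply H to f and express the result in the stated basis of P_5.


∇ f = -2
S_{-3/2} f = 3x - 1
E_{-2/3} f = -2x + 1/3
(∇ + S_{-3/2} + E_{-2/3}) f = x - 8/3
∇ (∇ + S_{-3/2} + E_{-2/3}) f = 1
S_{-3/2} (∇ + S_{-3/2} + E_{-2/3}) f = -(3/2)x - 8/3
E_{-2/3} (∇ + S_{-3/2} + E_{-2/3}) f = x - 10/3
(∇ + S_{-3/2} + E_{-2/3}) (∇ + S_{-3/2} + E_{-2/3}) f = -(1/2)x - 5

the image equals g(x) = -(1/2)x - 5


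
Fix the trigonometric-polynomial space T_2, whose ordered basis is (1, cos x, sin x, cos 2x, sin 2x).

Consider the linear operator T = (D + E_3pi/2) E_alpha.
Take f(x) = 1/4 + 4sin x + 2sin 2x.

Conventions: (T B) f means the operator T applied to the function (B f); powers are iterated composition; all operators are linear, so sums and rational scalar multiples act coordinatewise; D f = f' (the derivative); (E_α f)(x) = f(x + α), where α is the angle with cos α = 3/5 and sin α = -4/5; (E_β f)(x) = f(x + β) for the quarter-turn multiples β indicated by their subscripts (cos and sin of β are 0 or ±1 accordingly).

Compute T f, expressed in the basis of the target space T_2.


E_alpha f = 1/4 - (16/5)cos x + (12/5)sin x - (48/25)cos 2x - (14/25)sin 2x
D E_alpha f = (12/5)cos x + (16/5)sin x - (28/25)cos 2x + (96/25)sin 2x
E_3pi/2 E_alpha f = 1/4 - (12/5)cos x - (16/5)sin x + (48/25)cos 2x + (14/25)sin 2x
(D + E_3pi/2) E_alpha f = 1/4 + (4/5)cos 2x + (22/5)sin 2x

g(x) = 1/4 + (4/5)cos 2x + (22/5)sin 2x


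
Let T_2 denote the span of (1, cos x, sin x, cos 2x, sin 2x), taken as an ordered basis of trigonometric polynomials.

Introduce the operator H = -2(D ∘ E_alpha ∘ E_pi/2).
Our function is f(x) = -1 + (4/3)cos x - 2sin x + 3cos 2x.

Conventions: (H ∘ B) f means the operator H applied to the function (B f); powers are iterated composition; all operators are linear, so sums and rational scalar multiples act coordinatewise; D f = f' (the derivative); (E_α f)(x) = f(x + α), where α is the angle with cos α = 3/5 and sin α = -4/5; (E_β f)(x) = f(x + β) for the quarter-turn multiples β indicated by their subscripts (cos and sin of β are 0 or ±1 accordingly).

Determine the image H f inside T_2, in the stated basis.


E_pi/2 f = -1 - 2cos x - (4/3)sin x - 3cos 2x
E_alpha E_pi/2 f = -1 - (2/15)cos x - (12/5)sin x + (21/25)cos 2x - (72/25)sin 2x
D E_alpha E_pi/2 f = -(12/5)cos x + (2/15)sin x - (144/25)cos 2x - (42/25)sin 2x
(-2(D ∘ E_alpha ∘ E_pi/2)) f = (24/5)cos x - (4/15)sin x + (288/25)cos 2x + (84/25)sin 2x

the image equals g(x) = (24/5)cos x - (4/15)sin x + (288/25)cos 2x + (84/25)sin 2x


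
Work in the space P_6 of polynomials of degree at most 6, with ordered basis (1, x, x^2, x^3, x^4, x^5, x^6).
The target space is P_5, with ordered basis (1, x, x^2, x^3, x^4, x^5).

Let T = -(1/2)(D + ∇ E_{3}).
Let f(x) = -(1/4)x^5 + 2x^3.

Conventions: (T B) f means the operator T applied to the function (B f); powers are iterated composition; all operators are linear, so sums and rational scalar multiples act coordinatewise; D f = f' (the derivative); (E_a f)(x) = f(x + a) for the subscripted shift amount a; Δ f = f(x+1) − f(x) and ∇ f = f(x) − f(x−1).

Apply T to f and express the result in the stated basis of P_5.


the result is g(x) = (5/4)x^4 + (25/4)x^3 + (71/4)x^2 + (205/8)x + 59/8

D f = -(5/4)x^4 + 6x^2
E_{3} f = -(1/4)x^5 - (15/4)x^4 - (41/2)x^3 - (99/2)x^2 - (189/4)x - 27/4
∇ E_{3} f = -(5/4)x^4 - (25/2)x^3 - (83/2)x^2 - (205/4)x - 59/4
(D + ∇ E_{3}) f = -(5/2)x^4 - (25/2)x^3 - (71/2)x^2 - (205/4)x - 59/4
(-(1/2)(D + ∇ E_{3})) f = (5/4)x^4 + (25/4)x^3 + (71/4)x^2 + (205/8)x + 59/8


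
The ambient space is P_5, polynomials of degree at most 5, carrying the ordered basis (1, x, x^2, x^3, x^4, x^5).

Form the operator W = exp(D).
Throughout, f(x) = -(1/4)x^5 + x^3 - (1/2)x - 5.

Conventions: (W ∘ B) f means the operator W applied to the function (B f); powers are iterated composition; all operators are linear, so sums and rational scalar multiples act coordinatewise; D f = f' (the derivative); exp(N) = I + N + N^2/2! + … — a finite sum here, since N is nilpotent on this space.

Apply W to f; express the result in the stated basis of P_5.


the result is g(x) = -(1/4)x^5 - (5/4)x^4 - (3/2)x^3 + (1/2)x^2 + (5/4)x - 19/4

order-1 term: -(5/4)x^4 + 3x^2 - 1/2
order-2 term: -(5/2)x^3 + 3x
order-3 term: -(5/2)x^2 + 1
order-4 term: -(5/4)x
order-5 term: -1/4
the series for exp(D) f terminates at order 5
exp(D) f = -(1/4)x^5 - (5/4)x^4 - (3/2)x^3 + (1/2)x^2 + (5/4)x - 19/4


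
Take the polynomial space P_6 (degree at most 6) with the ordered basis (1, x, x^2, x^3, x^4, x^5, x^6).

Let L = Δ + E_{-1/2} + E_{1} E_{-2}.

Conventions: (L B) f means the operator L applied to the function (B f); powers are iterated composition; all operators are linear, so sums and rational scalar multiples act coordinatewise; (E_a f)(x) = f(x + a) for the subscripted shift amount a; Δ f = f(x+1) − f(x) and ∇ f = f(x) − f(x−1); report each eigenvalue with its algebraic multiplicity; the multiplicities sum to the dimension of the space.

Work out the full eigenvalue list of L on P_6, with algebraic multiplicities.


λ = 2 (multiplicity 7)

image of 1: 2
image of x: 2x - 1/2
image of x^2: 2x^2 - x + 9/4
image of x^3: 2x^3 - (3/2)x^2 + (27/4)x - 1/8
image of x^4: 2x^4 - 2x^3 + (27/2)x^2 - (1/2)x + 33/16
image of x^5: 2x^5 - (5/2)x^4 + (45/2)x^3 - (5/4)x^2 + (165/16)x - 1/32
image of x^6: 2x^6 - 3x^5 + (135/4)x^4 - (5/2)x^3 + (495/16)x^2 - (3/16)x + 129/64
the matrix is upper triangular; its diagonal is (2, 2, 2, 2, 2, 2, 2)
for a triangular matrix the eigenvalues are the diagonal entries, with algebraic multiplicity their repetition count


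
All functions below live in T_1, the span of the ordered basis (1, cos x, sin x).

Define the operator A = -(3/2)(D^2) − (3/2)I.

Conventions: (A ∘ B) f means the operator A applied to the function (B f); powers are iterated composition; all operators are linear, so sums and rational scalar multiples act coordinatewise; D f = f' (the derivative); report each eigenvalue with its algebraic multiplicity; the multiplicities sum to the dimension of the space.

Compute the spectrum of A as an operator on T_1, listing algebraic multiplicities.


λ = -3/2 (multiplicity 1), λ = 0 (multiplicity 2)

image of 1: -3/2
image of cos x: 0
image of sin x: 0
the matrix is diagonal; its diagonal is (-3/2, 0, 0)
for a triangular matrix the eigenvalues are the diagonal entries, with algebraic multiplicity their repetition count


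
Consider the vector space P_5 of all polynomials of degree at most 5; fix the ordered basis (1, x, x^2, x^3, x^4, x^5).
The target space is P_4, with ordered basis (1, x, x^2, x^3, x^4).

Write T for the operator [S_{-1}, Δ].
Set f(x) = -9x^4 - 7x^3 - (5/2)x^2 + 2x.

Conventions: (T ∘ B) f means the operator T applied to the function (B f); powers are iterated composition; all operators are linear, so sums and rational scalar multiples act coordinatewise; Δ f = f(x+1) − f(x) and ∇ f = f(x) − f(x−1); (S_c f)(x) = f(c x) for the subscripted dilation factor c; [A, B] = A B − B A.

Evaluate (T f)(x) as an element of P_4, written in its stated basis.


the result is g(x) = 72x^3 - 42x^2 + 82x - 10

Δ f = -36x^3 - 75x^2 - 62x - 33/2
S_{-1} Δ f = 36x^3 - 75x^2 + 62x - 33/2
S_{-1} f = -9x^4 + 7x^3 - (5/2)x^2 - 2x
Δ S_{-1} f = -36x^3 - 33x^2 - 20x - 13/2
[S_{-1}, Δ] f = 72x^3 - 42x^2 + 82x - 10


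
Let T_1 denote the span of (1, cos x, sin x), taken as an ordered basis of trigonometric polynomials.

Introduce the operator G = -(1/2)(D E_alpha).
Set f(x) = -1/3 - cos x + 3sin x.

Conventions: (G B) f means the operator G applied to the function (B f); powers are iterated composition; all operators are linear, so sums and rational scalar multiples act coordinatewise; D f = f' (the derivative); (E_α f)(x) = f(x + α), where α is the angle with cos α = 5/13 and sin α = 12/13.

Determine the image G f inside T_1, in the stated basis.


the result is g(x) = -(27/26)cos x + (31/26)sin x

E_alpha f = -1/3 + (31/13)cos x + (27/13)sin x
D E_alpha f = (27/13)cos x - (31/13)sin x
(-(1/2)(D E_alpha)) f = -(27/26)cos x + (31/26)sin x


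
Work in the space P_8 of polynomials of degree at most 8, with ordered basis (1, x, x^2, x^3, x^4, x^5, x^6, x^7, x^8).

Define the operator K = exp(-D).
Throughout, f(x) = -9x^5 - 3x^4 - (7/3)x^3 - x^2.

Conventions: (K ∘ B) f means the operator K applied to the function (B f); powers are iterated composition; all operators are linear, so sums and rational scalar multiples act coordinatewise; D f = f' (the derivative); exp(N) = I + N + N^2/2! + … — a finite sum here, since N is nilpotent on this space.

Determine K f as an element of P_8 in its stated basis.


order-1 term: 45x^4 + 12x^3 + 7x^2 + 2x
order-2 term: -90x^3 - 18x^2 - 7x - 1
order-3 term: 90x^2 + 12x + 7/3
order-4 term: -45x - 3
order-5 term: 9
the series for exp(-D) f terminates at order 5
exp(-D) f = -9x^5 + 42x^4 - (241/3)x^3 + 78x^2 - 38x + 22/3

g(x) = -9x^5 + 42x^4 - (241/3)x^3 + 78x^2 - 38x + 22/3


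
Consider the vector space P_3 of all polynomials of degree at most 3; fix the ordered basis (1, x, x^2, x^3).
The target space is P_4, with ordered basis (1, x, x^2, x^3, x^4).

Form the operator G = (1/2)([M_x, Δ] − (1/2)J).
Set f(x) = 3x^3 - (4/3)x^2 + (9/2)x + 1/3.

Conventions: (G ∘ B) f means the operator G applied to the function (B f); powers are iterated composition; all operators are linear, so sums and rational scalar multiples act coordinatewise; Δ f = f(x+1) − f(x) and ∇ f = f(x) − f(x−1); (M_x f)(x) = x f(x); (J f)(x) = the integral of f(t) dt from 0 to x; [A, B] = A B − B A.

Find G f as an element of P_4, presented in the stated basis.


Δ f = 9x^2 + (19/3)x + 37/6
M_x Δ f = 9x^3 + (19/3)x^2 + (37/6)x
M_x f = 3x^4 - (4/3)x^3 + (9/2)x^2 + (1/3)x
Δ M_x f = 12x^3 + 14x^2 + 17x + 13/2
[M_x, Δ] f = -3x^3 - (23/3)x^2 - (65/6)x - 13/2
J f = (3/4)x^4 - (4/9)x^3 + (9/4)x^2 + (1/3)x
(-(1/2)J) f = -(3/8)x^4 + (2/9)x^3 - (9/8)x^2 - (1/6)x
([M_x, Δ] − (1/2)J) f = -(3/8)x^4 - (25/9)x^3 - (211/24)x^2 - 11x - 13/2
((1/2)([M_x, Δ] − (1/2)J)) f = -(3/16)x^4 - (25/18)x^3 - (211/48)x^2 - (11/2)x - 13/4

the image equals g(x) = -(3/16)x^4 - (25/18)x^3 - (211/48)x^2 - (11/2)x - 13/4


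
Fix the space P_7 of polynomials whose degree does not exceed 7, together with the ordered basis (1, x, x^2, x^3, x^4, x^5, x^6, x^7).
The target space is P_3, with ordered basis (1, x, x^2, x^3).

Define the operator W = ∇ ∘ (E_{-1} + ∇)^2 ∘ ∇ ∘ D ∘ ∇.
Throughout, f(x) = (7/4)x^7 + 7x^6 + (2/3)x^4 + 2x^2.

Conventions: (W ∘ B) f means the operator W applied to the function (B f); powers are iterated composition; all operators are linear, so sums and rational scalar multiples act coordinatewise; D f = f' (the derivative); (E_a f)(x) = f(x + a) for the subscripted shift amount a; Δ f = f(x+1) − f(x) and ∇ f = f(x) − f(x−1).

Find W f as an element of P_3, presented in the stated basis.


g(x) = 1470x^3 - 4095x^2 + 3465x - 299

∇ f = (49/4)x^6 + (21/4)x^5 - (175/4)x^4 + (977/12)x^3 - (289/4)x^2 + (437/12)x - 95/12
D ∇ f = (147/2)x^5 + (105/4)x^4 - 175x^3 + (977/4)x^2 - (289/2)x + 437/12
∇ D ∇ f = (735/2)x^4 - 630x^3 + (105/2)x^2 + 751x - 1033/2
E_{-1} (∇ ∘ D ∘ ∇) f = (735/2)x^4 - 2100x^3 + (8295/2)x^2 - 2714x - 435/2
∇ (∇ ∘ D ∘ ∇) f = 1470x^3 - 4095x^2 + 3465x - 299
(E_{-1} + ∇) (∇ ∘ D ∘ ∇) f = (735/2)x^4 - 630x^3 + (105/2)x^2 + 751x - 1033/2
E_{-1} (E_{-1} + ∇) (∇ ∘ D ∘ ∇) f = (735/2)x^4 - 2100x^3 + (8295/2)x^2 - 2714x - 435/2
∇ (E_{-1} + ∇) (∇ ∘ D ∘ ∇) f = 1470x^3 - 4095x^2 + 3465x - 299
(E_{-1} + ∇) (E_{-1} + ∇) (∇ ∘ D ∘ ∇) f = (735/2)x^4 - 630x^3 + (105/2)x^2 + 751x - 1033/2
∇ (E_{-1} + ∇)^2 (∇ ∘ D ∘ ∇) f = 1470x^3 - 4095x^2 + 3465x - 299


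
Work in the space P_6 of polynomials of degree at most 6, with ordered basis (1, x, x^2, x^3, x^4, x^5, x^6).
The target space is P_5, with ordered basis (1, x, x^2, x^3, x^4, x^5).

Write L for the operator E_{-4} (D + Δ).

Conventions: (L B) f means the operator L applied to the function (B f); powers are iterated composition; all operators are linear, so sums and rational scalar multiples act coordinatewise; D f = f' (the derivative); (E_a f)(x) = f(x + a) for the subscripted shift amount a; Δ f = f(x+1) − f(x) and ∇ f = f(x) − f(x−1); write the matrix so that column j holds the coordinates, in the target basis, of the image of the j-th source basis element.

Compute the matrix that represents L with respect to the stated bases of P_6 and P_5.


the matrix is [[0, 2, -15, 85, -431, 2061, -9511]; [0, 0, 4, -45, 340, -2155, 12366]; [0, 0, 0, 6, -90, 850, -6465]; [0, 0, 0, 0, 8, -150, 1700]; [0, 0, 0, 0, 0, 10, -225]; [0, 0, 0, 0, 0, 0, 12]] (rows listed top to bottom)

image of 1: 0
image of x: 2
image of x^2: 4x - 15
image of x^3: 6x^2 - 45x + 85
image of x^4: 8x^3 - 90x^2 + 340x - 431
image of x^5: 10x^4 - 150x^3 + 850x^2 - 2155x + 2061
image of x^6: 12x^5 - 225x^4 + 1700x^3 - 6465x^2 + 12366x - 9511
each image's coordinates form column j of the matrix


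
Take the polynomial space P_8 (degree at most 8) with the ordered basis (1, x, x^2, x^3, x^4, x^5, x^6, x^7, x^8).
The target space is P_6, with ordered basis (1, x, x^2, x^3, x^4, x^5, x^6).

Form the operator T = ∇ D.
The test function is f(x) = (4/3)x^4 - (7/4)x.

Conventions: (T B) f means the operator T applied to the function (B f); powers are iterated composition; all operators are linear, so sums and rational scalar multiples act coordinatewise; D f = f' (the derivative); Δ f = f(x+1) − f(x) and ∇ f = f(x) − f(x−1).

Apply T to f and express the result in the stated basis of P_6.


D f = (16/3)x^3 - 7/4
∇ D f = 16x^2 - 16x + 16/3

g(x) = 16x^2 - 16x + 16/3


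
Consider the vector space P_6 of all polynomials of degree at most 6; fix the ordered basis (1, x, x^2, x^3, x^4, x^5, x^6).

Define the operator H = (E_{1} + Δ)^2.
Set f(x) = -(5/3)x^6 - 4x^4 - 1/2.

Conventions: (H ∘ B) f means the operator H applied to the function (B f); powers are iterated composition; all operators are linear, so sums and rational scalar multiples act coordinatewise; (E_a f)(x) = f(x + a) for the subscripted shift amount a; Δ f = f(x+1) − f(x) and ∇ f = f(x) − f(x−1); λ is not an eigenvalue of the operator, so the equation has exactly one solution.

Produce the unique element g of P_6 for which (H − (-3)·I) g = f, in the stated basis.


g(x) = -(5/12)x^6 + (5/2)x^5 + (21/4)x^4 - (113/3)x^3 - (251/4)x^2 + (415/2)x + 2743/24

write g with unknown coordinates in the stated basis and equate coefficients in (H − (-3)·I) g = f
solving from the highest basis element down gives g = -(5/12)x^6 + (5/2)x^5 + (21/4)x^4 - (113/3)x^3 - (251/4)x^2 + (415/2)x + 2743/24
check: H g = -(5/12)x^6 - (15/2)x^5 - (79/4)x^4 + 113x^3 + (753/4)x^2 - (1245/2)x - 2747/8
so H g − (-3)·g = -(5/3)x^6 - 4x^4 - 1/2 = f ✓


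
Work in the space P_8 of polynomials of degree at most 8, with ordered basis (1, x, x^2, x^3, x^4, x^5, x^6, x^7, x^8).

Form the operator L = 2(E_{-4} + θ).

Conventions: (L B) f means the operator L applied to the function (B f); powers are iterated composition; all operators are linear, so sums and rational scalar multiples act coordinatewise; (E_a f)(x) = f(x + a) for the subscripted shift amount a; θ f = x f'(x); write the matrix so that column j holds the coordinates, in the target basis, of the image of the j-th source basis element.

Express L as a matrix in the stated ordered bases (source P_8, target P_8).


image of 1: 2
image of x: 4x - 8
image of x^2: 6x^2 - 16x + 32
image of x^3: 8x^3 - 24x^2 + 96x - 128
image of x^4: 10x^4 - 32x^3 + 192x^2 - 512x + 512
image of x^5: 12x^5 - 40x^4 + 320x^3 - 1280x^2 + 2560x - 2048
image of x^6: 14x^6 - 48x^5 + 480x^4 - 2560x^3 + 7680x^2 - 12288x + 8192
image of x^7: 16x^7 - 56x^6 + 672x^5 - 4480x^4 + 17920x^3 - 43008x^2 + 57344x - 32768
image of x^8: 18x^8 - 64x^7 + 896x^6 - 7168x^5 + 35840x^4 - 114688x^3 + 229376x^2 - 262144x + 131072
each image's coordinates form column j of the matrix

the matrix is [[2, -8, 32, -128, 512, -2048, 8192, -32768, 131072]; [0, 4, -16, 96, -512, 2560, -12288, 57344, -262144]; [0, 0, 6, -24, 192, -1280, 7680, -43008, 229376]; [0, 0, 0, 8, -32, 320, -2560, 17920, -114688]; [0, 0, 0, 0, 10, -40, 480, -4480, 35840]; [0, 0, 0, 0, 0, 12, -48, 672, -7168]; [0, 0, 0, 0, 0, 0, 14, -56, 896]; [0, 0, 0, 0, 0, 0, 0, 16, -64]; [0, 0, 0, 0, 0, 0, 0, 0, 18]] (rows listed top to bottom)


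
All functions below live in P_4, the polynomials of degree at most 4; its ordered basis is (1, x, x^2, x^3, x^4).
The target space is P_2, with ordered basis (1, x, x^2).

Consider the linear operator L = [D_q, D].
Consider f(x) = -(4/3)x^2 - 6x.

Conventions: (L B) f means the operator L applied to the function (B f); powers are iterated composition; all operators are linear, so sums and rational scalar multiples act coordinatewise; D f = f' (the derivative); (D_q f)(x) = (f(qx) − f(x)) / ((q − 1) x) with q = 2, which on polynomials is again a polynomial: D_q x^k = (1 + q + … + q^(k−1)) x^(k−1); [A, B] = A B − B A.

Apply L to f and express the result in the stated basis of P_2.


D f = -(8/3)x - 6
D_q D f = -8/3
D_q f = -4x - 6
D D_q f = -4
[D_q, D] f = 4/3

the result is g(x) = 4/3


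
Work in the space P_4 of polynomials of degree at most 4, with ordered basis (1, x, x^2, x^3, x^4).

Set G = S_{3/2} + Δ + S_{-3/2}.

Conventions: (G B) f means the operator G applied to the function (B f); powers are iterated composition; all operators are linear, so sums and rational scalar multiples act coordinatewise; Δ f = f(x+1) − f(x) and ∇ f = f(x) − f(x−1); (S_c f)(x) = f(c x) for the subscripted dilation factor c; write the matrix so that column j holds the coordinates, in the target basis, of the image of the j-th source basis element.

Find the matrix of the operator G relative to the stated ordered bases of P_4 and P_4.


the matrix is [[2, 1, 1, 1, 1]; [0, 0, 2, 3, 4]; [0, 0, 9/2, 3, 6]; [0, 0, 0, 0, 4]; [0, 0, 0, 0, 81/8]] (rows listed top to bottom)

image of 1: 2
image of x: 1
image of x^2: (9/2)x^2 + 2x + 1
image of x^3: 3x^2 + 3x + 1
image of x^4: (81/8)x^4 + 4x^3 + 6x^2 + 4x + 1
each image's coordinates form column j of the matrix


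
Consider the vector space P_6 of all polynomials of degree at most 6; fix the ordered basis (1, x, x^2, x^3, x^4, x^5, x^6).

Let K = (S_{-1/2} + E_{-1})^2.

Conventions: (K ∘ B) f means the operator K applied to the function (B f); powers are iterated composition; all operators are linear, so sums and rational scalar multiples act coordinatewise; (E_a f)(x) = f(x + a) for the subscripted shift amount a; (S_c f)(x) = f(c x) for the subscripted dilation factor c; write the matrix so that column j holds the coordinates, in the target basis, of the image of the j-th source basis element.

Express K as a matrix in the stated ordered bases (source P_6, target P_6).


the matrix is [[4, -5/2, 21/4, -71/8, 273/16, -1055/32, 4161/64]; [0, 1/4, -7/2, 81/8, -121/4, 2475/32, -6051/32]; [0, 0, 25/16, -51/8, 207/8, -1315/16, 15615/64]; [0, 0, 0, 49/64, -31/4, 615/16, -2525/16]; [0, 0, 0, 0, 289/256, -325/32, 3915/64]; [0, 0, 0, 0, 0, 961/1024, -381/32]; [0, 0, 0, 0, 0, 0, 4225/4096]] (rows listed top to bottom)

image of 1: 4
image of x: (1/4)x - 5/2
image of x^2: (25/16)x^2 - (7/2)x + 21/4
image of x^3: (49/64)x^3 - (51/8)x^2 + (81/8)x - 71/8
image of x^4: (289/256)x^4 - (31/4)x^3 + (207/8)x^2 - (121/4)x + 273/16
image of x^5: (961/1024)x^5 - (325/32)x^4 + (615/16)x^3 - (1315/16)x^2 + (2475/32)x - 1055/32
image of x^6: (4225/4096)x^6 - (381/32)x^5 + (3915/64)x^4 - (2525/16)x^3 + (15615/64)x^2 - (6051/32)x + 4161/64
each image's coordinates form column j of the matrix


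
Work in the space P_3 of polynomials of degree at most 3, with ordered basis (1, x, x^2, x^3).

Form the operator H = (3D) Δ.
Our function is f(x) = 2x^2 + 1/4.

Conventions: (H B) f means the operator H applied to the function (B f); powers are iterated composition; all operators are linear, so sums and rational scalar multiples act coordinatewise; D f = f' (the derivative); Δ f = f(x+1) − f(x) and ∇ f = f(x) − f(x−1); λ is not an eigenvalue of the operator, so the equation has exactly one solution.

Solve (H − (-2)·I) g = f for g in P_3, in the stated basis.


write g with unknown coordinates in the stated basis and equate coefficients in (H − (-2)·I) g = f
solving from the highest basis element down gives g = x^2 - 23/8
check: H g = 6
so H g − (-2)·g = 2x^2 + 1/4 = f ✓

the image equals g(x) = x^2 - 23/8


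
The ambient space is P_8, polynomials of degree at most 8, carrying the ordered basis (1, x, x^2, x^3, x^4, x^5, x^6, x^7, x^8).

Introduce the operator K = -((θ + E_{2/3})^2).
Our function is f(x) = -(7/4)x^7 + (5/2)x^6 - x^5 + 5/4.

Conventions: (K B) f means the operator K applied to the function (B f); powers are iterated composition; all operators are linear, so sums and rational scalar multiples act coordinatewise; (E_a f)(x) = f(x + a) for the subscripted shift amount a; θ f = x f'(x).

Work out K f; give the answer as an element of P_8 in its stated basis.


θ f = -(49/4)x^7 + 15x^6 - 5x^5
E_{2/3} f = -(7/4)x^7 - (17/3)x^6 - (22/3)x^5 - (130/27)x^4 - (140/81)x^3 - (32/81)x^2 - (64/729)x + 10807/8748
(θ + E_{2/3}) f = -14x^7 + (28/3)x^6 - (37/3)x^5 - (130/27)x^4 - (140/81)x^3 - (32/81)x^2 - (64/729)x + 10807/8748
θ (θ + E_{2/3}) f = -98x^7 + 56x^6 - (185/3)x^5 - (520/27)x^4 - (140/27)x^3 - (64/81)x^2 - (64/729)x
E_{2/3} (θ + E_{2/3}) f = -14x^7 - 56x^6 - (317/3)x^5 - (1160/9)x^4 - (8980/81)x^3 - (1736/27)x^2 - (16064/729)x - 6083/2916
(θ + E_{2/3}) (θ + E_{2/3}) f = -112x^7 - (502/3)x^5 - (4000/27)x^4 - (9400/81)x^3 - (5272/81)x^2 - (1792/81)x - 6083/2916
(-((θ + E_{2/3})^2)) f = 112x^7 + (502/3)x^5 + (4000/27)x^4 + (9400/81)x^3 + (5272/81)x^2 + (1792/81)x + 6083/2916

the image equals g(x) = 112x^7 + (502/3)x^5 + (4000/27)x^4 + (9400/81)x^3 + (5272/81)x^2 + (1792/81)x + 6083/2916


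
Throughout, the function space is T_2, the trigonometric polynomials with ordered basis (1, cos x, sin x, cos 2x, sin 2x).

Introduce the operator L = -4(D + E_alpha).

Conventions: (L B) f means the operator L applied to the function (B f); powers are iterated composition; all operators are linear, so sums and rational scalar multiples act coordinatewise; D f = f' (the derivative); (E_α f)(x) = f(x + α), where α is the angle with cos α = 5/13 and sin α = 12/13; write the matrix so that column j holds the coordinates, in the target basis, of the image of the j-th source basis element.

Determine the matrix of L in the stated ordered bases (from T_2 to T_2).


image of 1: -4
image of cos x: -(20/13)cos x + (100/13)sin x
image of sin x: -(100/13)cos x - (20/13)sin x
image of cos 2x: (476/169)cos 2x + (1832/169)sin 2x
image of sin 2x: -(1832/169)cos 2x + (476/169)sin 2x
each image's coordinates form column j of the matrix

the matrix is [[-4, 0, 0, 0, 0]; [0, -20/13, -100/13, 0, 0]; [0, 100/13, -20/13, 0, 0]; [0, 0, 0, 476/169, -1832/169]; [0, 0, 0, 1832/169, 476/169]] (rows listed top to bottom)


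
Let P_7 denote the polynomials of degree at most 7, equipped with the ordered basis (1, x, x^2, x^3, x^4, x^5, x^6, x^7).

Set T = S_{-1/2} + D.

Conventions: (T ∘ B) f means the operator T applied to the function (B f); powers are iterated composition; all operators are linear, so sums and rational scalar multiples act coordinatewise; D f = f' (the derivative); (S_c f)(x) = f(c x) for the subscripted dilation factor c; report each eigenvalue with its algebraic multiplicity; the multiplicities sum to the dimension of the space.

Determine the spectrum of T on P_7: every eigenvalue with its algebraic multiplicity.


image of 1: 1
image of x: -(1/2)x + 1
image of x^2: (1/4)x^2 + 2x
image of x^3: -(1/8)x^3 + 3x^2
image of x^4: (1/16)x^4 + 4x^3
image of x^5: -(1/32)x^5 + 5x^4
image of x^6: (1/64)x^6 + 6x^5
image of x^7: -(1/128)x^7 + 7x^6
the matrix is upper triangular; its diagonal is (1, -1/2, 1/4, -1/8, 1/16, -1/32, 1/64, -1/128)
for a triangular matrix the eigenvalues are the diagonal entries, with algebraic multiplicity their repetition count

λ = -1/2 (multiplicity 1), λ = -1/8 (multiplicity 1), λ = -1/32 (multiplicity 1), λ = -1/128 (multiplicity 1), λ = 1/64 (multiplicity 1), λ = 1/16 (multiplicity 1), λ = 1/4 (multiplicity 1), λ = 1 (multiplicity 1)
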